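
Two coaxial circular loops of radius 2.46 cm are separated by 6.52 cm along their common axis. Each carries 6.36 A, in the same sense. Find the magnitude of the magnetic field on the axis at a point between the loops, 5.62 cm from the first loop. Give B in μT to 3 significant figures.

B ≈ 145 μT

Each loop contributes B = μ₀IR²/[2(R²+z²)^(3/2)] on the axis, with z measured from that loop.
Loop 1 (z = 0.0562 m): B₁ = 1.05×10⁻⁵ T. Loop 2 (z = 0.009 m): B₂ = 1.35×10⁻⁴ T.
The fields add: B = B₁ + B₂ = 1.45×10⁻⁴ T.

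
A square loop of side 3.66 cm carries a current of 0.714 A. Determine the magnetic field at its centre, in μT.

B ≈ 22.1 μT

Each side is a finite straight segment at perpendicular distance d = a/(2 tan(π/4)) = 0.0183 m from the centre, with end-angles ±π/4.
One side contributes B₁ = (μ₀I/4πd)·2 sin(π/4) = 5.52×10⁻⁶ T.
All 4 sides add in the same direction: B = 4 × 5.52×10⁻⁶ = 2.21×10⁻⁵ T.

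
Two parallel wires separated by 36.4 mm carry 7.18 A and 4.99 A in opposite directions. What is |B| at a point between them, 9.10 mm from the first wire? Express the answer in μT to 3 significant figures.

B ≈ 194 μT

Each long wire gives B = μ₀I/(2πd). Distances are d₁ = 0.0091 m and d₂ = 0.0273 m.
B₁ = 1.58×10⁻⁴ T, B₂ = 3.66×10⁻⁵ T.
Between antiparallel currents both contributions point the same way, so they add. B = B₁ + B₂ = 1.58×10⁻⁴ + 3.66×10⁻⁵ = 1.94×10⁻⁴ T.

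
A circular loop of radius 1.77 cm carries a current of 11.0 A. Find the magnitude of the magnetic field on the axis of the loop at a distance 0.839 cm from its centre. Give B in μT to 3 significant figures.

On the axis of a circular loop, B = μ₀IR² / [2(R²+z²)^(3/2)].
R² + z² = (0.0177)² + (0.00839)² = 0.0003837 m², and (R²+z²)^(3/2) = 7.52×10⁻⁶ m³.
B = (4π×10⁻⁷ × 11.0 × 0.0003133) / (2 × 7.52×10⁻⁶) = 2.88×10⁻⁴ T.

B ≈ 288 μT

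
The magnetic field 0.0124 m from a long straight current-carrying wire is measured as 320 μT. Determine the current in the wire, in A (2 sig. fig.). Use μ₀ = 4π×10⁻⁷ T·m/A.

For a long straight wire B = μ₀I/(2πd), so I = 2πdB/μ₀.
I = 2π × 0.0124 × 3.20×10⁻⁴ / (4π×10⁻⁷) = 19.8 A.

I ≈ 20 A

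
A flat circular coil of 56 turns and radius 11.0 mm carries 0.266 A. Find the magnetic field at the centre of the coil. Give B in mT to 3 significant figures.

B ≈ 0.851 mT

For an N-turn flat coil, B = Nμ₀I/(2R) with R = 0.011 m.
B = 56 × 1.52×10⁻⁵ T = 8.51×10⁻⁴ T.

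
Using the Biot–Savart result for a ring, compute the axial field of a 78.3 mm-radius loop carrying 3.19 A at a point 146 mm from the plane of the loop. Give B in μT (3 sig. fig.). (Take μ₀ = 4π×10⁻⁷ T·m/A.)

On the axis of a circular loop, B = μ₀IR² / [2(R²+z²)^(3/2)].
R² + z² = (0.0783)² + (0.146)² = 0.02745 m², and (R²+z²)^(3/2) = 4.55×10⁻³ m³.
B = (4π×10⁻⁷ × 3.19 × 0.006131) / (2 × 4.55×10⁻³) = 2.70×10⁻⁶ T.

B ≈ 2.70 μT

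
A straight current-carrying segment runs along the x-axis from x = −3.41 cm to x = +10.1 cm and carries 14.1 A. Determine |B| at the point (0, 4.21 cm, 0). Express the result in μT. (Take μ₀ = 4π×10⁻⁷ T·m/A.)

B ≈ 52.0 μT

For a finite straight segment, B = (μ₀I/4πd)(sinθ₁ + sinθ₂), where θ₁, θ₂ are the angles from the perpendicular to each end.
The perpendicular distance is d = 0.0421 m; the end-offsets along the wire are a = 0.0341 m and b = 0.101 m.
sinθ₁ = 0.0341/√(0.0341²+0.0421²) = 0.6294; sinθ₂ = 0.101/√(0.101²+0.0421²) = 0.9230.
B = (4π×10⁻⁷ × 14.1) / (4π × 0.0421) × (0.6294 + 0.9230) = 5.20×10⁻⁵ T.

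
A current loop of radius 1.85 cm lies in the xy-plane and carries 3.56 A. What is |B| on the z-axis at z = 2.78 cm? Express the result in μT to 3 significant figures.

B ≈ 20.6 μT

On the axis of a circular loop, B = μ₀IR² / [2(R²+z²)^(3/2)].
R² + z² = (0.0185)² + (0.0278)² = 0.001115 m², and (R²+z²)^(3/2) = 3.72×10⁻⁵ m³.
B = (4π×10⁻⁷ × 3.56 × 0.0003423) / (2 × 3.72×10⁻⁵) = 2.06×10⁻⁵ T.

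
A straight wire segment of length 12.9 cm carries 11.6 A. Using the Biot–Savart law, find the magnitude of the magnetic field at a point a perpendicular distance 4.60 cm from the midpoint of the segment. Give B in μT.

B ≈ 41.1 μT

For a finite straight segment, B = (μ₀I/4πd)(sinθ₁ + sinθ₂), where θ₁, θ₂ are the angles from the perpendicular to each end.
The perpendicular from the point meets the wire at its midpoint, so each end is L/2 = 0.0645 m away along the wire.
sinθ₁ = 0.0645/√(0.0645²+0.046²) = 0.8142; sinθ₂ = 0.0645/√(0.0645²+0.046²) = 0.8142.
B = (4π×10⁻⁷ × 11.6) / (4π × 0.046) × (0.8142 + 0.8142) = 4.11×10⁻⁵ T.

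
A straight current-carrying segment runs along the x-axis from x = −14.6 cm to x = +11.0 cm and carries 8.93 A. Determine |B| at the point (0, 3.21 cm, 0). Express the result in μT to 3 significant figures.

For a finite straight segment, B = (μ₀I/4πd)(sinθ₁ + sinθ₂), where θ₁, θ₂ are the angles from the perpendicular to each end.
The perpendicular distance is d = 0.0321 m; the end-offsets along the wire are a = 0.146 m and b = 0.11 m.
sinθ₁ = 0.146/√(0.146²+0.0321²) = 0.9767; sinθ₂ = 0.11/√(0.11²+0.0321²) = 0.9600.
B = (4π×10⁻⁷ × 8.93) / (4π × 0.0321) × (0.9767 + 0.9600) = 5.39×10⁻⁵ T.

B ≈ 53.9 μT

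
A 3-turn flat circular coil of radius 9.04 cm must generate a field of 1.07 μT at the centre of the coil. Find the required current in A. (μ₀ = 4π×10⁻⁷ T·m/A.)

For an N-turn coil, B = Nμ₀I/(2R) with R = 0.0904 m, so I = 2RB/(Nμ₀) = 2 × 0.0904 × 1.07×10⁻⁶ / (3 × 4π×10⁻⁷) = 5.13×10⁻² A.

I ≈ 0.0513 A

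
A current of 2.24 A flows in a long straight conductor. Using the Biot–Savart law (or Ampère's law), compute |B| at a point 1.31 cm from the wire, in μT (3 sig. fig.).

B ≈ 34.2 μT

For an infinitely long straight wire, B = μ₀I/(2πd).
B = (4π×10⁻⁷ × 2.24) / (2π × 0.0131) = 3.42×10⁻⁵ T.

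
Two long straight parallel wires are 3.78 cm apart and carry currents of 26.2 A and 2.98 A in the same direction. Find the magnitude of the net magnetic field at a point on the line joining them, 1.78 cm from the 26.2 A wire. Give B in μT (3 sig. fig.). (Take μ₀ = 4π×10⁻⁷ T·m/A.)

Each long wire gives B = μ₀I/(2πd). Distances are d₁ = 0.0178 m and d₂ = 0.02 m.
B₁ = 2.94×10⁻⁴ T, B₂ = 2.98×10⁻⁵ T.
Between parallel currents the two contributions point in opposite directions, so they subtract. B = |B₁ − B₂| = |2.94×10⁻⁴ − 2.98×10⁻⁵| = 2.65×10⁻⁴ T.

B ≈ 265 μT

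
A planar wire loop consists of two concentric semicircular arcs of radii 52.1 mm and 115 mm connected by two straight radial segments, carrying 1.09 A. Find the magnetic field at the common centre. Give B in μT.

The radial connectors point toward the centre, so dl × r̂ = 0 and they contribute nothing.
Each semicircle gives μ₀I/(4R): inner arc 6.57×10⁻⁶ T, outer arc 2.98×10⁻⁶ T.
The two arcs carry current in opposite angular senses, so their fields oppose: B = |6.57×10⁻⁶ − 2.98×10⁻⁶| = 3.59×10⁻⁶ T.

B ≈ 3.59 μT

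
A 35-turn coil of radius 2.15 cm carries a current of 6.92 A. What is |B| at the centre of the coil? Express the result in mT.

For an N-turn flat coil, B = Nμ₀I/(2R) with R = 0.0215 m.
B = 35 × 2.02×10⁻⁴ T = 7.08×10⁻³ T.

B ≈ 7.08 mT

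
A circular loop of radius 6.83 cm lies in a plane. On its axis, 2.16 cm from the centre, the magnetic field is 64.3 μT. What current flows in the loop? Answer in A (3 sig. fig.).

I ≈ 8.06 A

On the axis of a loop, B = μ₀IR²/[2(R²+z²)^(3/2)], so I = 2B(R²+z²)^(3/2)/(μ₀R²).
R² + z² = 0.004665 + 0.0004666 = 0.005131 m²; raised to 3/2 gives 3.68×10⁻⁴ m³.
I = 2 × 6.43×10⁻⁵ × 3.68×10⁻⁴ / (1.26×10⁻⁶ × 0.004665) = 8.06 A.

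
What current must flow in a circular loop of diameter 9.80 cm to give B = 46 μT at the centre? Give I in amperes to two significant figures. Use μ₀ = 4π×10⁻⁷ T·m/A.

I ≈ 3.6 A

At the centre of a circular loop B = μ₀I/(2R), so I = 2RB/μ₀.
With R = 0.049 m, I = 2 × 0.049 × 4.60×10⁻⁵ / (4π×10⁻⁷) = 3.59 A.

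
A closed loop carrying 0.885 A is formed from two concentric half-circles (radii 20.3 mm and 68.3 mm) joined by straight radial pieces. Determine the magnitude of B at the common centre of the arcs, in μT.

The radial connectors point toward the centre, so dl × r̂ = 0 and they contribute nothing.
Each semicircle gives μ₀I/(4R): inner arc 1.37×10⁻⁵ T, outer arc 4.07×10⁻⁶ T.
The two arcs carry current in opposite angular senses, so their fields oppose: B = |1.37×10⁻⁵ − 4.07×10⁻⁶| = 9.63×10⁻⁶ T.

B ≈ 9.63 μT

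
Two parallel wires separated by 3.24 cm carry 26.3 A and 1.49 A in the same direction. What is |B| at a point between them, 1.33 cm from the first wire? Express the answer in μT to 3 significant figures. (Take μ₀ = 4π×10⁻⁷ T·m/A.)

Each long wire gives B = μ₀I/(2πd). Distances are d₁ = 0.0133 m and d₂ = 0.0191 m.
B₁ = 3.95×10⁻⁴ T, B₂ = 1.56×10⁻⁵ T.
Between parallel currents the two contributions point in opposite directions, so they subtract. B = |B₁ − B₂| = |3.95×10⁻⁴ − 1.56×10⁻⁵| = 3.80×10⁻⁴ T.

B ≈ 380 μT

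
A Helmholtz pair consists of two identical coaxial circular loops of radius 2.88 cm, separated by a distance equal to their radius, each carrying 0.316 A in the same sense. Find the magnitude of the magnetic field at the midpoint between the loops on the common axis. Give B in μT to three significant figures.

B ≈ 9.87 μT

Each loop contributes B = μ₀IR²/[2(R²+z²)^(3/2)] on the axis, with z measured from that loop.
Loop 1 (z = 0.0144 m): B₁ = 4.93×10⁻⁶ T. Loop 2 (z = 0.0144 m): B₂ = 4.93×10⁻⁶ T.
The fields add: B = B₁ + B₂ = 9.87×10⁻⁶ T.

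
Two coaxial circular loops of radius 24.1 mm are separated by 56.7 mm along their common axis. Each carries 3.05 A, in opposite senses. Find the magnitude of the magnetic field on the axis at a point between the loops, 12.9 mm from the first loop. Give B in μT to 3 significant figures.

Each loop contributes B = μ₀IR²/[2(R²+z²)^(3/2)] on the axis, with z measured from that loop.
Loop 1 (z = 0.0129 m): B₁ = 5.45×10⁻⁵ T. Loop 2 (z = 0.0438 m): B₂ = 8.91×10⁻⁶ T.
The fields oppose: B = |B₁ − B₂| = 4.56×10⁻⁵ T.

B ≈ 45.6 μT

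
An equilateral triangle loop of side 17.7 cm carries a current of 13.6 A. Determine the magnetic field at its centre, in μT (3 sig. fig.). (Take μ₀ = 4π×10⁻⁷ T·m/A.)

Each side is a finite straight segment at perpendicular distance d = a/(2 tan(π/3)) = 0.0511 m from the centre, with end-angles ±π/3.
One side contributes B₁ = (μ₀I/4πd)·2 sin(π/3) = 4.61×10⁻⁵ T.
All 3 sides add in the same direction: B = 3 × 4.61×10⁻⁵ = 1.38×10⁻⁴ T.

B ≈ 138 μT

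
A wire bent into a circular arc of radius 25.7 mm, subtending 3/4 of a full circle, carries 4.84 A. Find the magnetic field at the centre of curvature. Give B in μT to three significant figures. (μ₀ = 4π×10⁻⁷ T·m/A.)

The Biot–Savart field of a circular arc at its centre is B = μ₀Iφ/(4πR), with φ = 4.712 rad.
B = (4π×10⁻⁷ × 4.84 × 4.712) / (4π × 0.0257) = 8.87×10⁻⁵ T.

B ≈ 88.7 μT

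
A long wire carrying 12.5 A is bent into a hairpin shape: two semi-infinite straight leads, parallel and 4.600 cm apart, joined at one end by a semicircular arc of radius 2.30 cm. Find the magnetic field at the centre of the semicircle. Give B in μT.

B ≈ 279 μT

The semicircular arc contributes B_arc = μ₀I·π/(4πR) = μ₀I/(4R) = 1.71×10⁻⁴ T.
Each semi-infinite lead is at perpendicular distance R = 0.023 m from the centre, with the perpendicular foot at its near end, so it contributes μ₀I/(4πR); both point the same way, together 1.09×10⁻⁴ T.
Arc and leads all point the same direction: B = 1.71×10⁻⁴ + 1.09×10⁻⁴ = 2.79×10⁻⁴ T.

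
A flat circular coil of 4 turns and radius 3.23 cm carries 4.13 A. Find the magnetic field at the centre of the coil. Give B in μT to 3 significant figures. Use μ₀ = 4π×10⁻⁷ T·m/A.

B ≈ 321 μT

For an N-turn flat coil, B = Nμ₀I/(2R) with R = 0.0323 m.
B = 4 × 8.03×10⁻⁵ T = 3.21×10⁻⁴ T.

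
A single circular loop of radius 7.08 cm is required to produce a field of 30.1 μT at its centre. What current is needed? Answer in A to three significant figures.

I ≈ 3.39 A

At the centre of a circular loop B = μ₀I/(2R), so I = 2RB/μ₀.
With R = 0.0708 m, I = 2 × 0.0708 × 3.01×10⁻⁵ / (4π×10⁻⁷) = 3.39 A.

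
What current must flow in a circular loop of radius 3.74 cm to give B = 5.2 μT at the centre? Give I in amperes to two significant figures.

At the centre of a circular loop B = μ₀I/(2R), so I = 2RB/μ₀.
With R = 0.0374 m, I = 2 × 0.0374 × 5.20×10⁻⁶ / (4π×10⁻⁷) = 0.310 A.

I ≈ 0.31 A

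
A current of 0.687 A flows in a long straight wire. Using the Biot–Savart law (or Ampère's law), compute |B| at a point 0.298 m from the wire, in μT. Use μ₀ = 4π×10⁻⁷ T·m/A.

For an infinitely long straight wire, B = μ₀I/(2πd).
B = (4π×10⁻⁷ × 0.687) / (2π × 0.298) = 4.61×10⁻⁷ T.

B ≈ 0.461 μT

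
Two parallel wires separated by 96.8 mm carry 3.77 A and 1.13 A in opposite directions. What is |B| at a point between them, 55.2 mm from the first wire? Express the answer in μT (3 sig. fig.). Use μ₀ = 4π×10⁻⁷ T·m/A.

Each long wire gives B = μ₀I/(2πd). Distances are d₁ = 0.0552 m and d₂ = 0.0416 m.
B₁ = 1.37×10⁻⁵ T, B₂ = 5.43×10⁻⁶ T.
Between antiparallel currents both contributions point the same way, so they add. B = B₁ + B₂ = 1.37×10⁻⁵ + 5.43×10⁻⁶ = 1.91×10⁻⁵ T.

B ≈ 19.1 μT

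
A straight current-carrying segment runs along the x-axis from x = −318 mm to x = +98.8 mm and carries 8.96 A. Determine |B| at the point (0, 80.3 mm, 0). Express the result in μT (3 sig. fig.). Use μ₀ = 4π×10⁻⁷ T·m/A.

For a finite straight segment, B = (μ₀I/4πd)(sinθ₁ + sinθ₂), where θ₁, θ₂ are the angles from the perpendicular to each end.
The perpendicular distance is d = 0.0803 m; the end-offsets along the wire are a = 0.318 m and b = 0.0988 m.
sinθ₁ = 0.318/√(0.318²+0.0803²) = 0.9696; sinθ₂ = 0.0988/√(0.0988²+0.0803²) = 0.7760.
B = (4π×10⁻⁷ × 8.96) / (4π × 0.0803) × (0.9696 + 0.7760) = 1.95×10⁻⁵ T.

B ≈ 19.5 μT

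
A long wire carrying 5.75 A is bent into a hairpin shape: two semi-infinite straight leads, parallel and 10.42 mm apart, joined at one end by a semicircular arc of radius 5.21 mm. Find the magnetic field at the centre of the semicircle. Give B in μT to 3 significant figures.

The semicircular arc contributes B_arc = μ₀I·π/(4πR) = μ₀I/(4R) = 3.47×10⁻⁴ T.
Each semi-infinite lead is at perpendicular distance R = 0.00521 m from the centre, with the perpendicular foot at its near end, so it contributes μ₀I/(4πR); both point the same way, together 2.21×10⁻⁴ T.
Arc and leads all point the same direction: B = 3.47×10⁻⁴ + 2.21×10⁻⁴ = 5.67×10⁻⁴ T.

B ≈ 567 μT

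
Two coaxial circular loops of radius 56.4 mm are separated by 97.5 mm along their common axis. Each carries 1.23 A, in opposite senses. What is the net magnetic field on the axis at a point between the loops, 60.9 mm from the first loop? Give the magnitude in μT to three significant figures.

B ≈ 3.79 μT

Each loop contributes B = μ₀IR²/[2(R²+z²)^(3/2)] on the axis, with z measured from that loop.
Loop 1 (z = 0.0609 m): B₁ = 4.30×10⁻⁶ T. Loop 2 (z = 0.0366 m): B₂ = 8.09×10⁻⁶ T.
The fields oppose: B = |B₁ − B₂| = 3.79×10⁻⁶ T.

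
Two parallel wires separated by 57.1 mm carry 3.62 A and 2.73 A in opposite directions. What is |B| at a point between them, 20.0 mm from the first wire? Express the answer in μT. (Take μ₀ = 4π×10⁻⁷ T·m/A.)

B ≈ 50.9 μT

Each long wire gives B = μ₀I/(2πd). Distances are d₁ = 0.02 m and d₂ = 0.0371 m.
B₁ = 3.62×10⁻⁵ T, B₂ = 1.47×10⁻⁵ T.
Between antiparallel currents both contributions point the same way, so they add. B = B₁ + B₂ = 3.62×10⁻⁵ + 1.47×10⁻⁵ = 5.09×10⁻⁵ T.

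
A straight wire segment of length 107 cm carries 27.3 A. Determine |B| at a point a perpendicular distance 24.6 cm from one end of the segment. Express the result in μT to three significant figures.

B ≈ 10.8 μT

For a finite straight segment, B = (μ₀I/4πd)(sinθ₁ + sinθ₂), where θ₁, θ₂ are the angles from the perpendicular to each end.
The perpendicular foot is at one end, so the two end-offsets along the wire are 0 and L = 1.07 m.
sinθ₁ = 0/√(0²+0.246²) = 0.0000; sinθ₂ = 1.07/√(1.07²+0.246²) = 0.9746.
B = (4π×10⁻⁷ × 27.3) / (4π × 0.246) × (0.0000 + 0.9746) = 1.08×10⁻⁵ T.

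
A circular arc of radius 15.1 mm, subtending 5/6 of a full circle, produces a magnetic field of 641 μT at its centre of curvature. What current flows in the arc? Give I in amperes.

For a circular arc, B = μ₀Iφ/(4πR) with φ in radians; here φ = 5.236 rad.
So I = 4πRB/(μ₀φ) = 4π × 0.0151 × 6.41×10⁻⁴ / (4π×10⁻⁷ × 5.236) = 18.5 A.

I ≈ 18.5 A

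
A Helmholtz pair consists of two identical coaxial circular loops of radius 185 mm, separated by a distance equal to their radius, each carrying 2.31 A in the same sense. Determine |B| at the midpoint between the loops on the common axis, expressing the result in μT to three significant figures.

Each loop contributes B = μ₀IR²/[2(R²+z²)^(3/2)] on the axis, with z measured from that loop.
Loop 1 (z = 0.0925 m): B₁ = 5.61×10⁻⁶ T. Loop 2 (z = 0.0925 m): B₂ = 5.61×10⁻⁶ T.
The fields add: B = B₁ + B₂ = 1.12×10⁻⁵ T.

B ≈ 11.2 μT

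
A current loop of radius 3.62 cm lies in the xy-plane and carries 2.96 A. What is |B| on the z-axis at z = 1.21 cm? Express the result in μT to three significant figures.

B ≈ 43.8 μT

On the axis of a circular loop, B = μ₀IR² / [2(R²+z²)^(3/2)].
R² + z² = (0.0362)² + (0.0121)² = 0.001457 m², and (R²+z²)^(3/2) = 5.56×10⁻⁵ m³.
B = (4π×10⁻⁷ × 2.96 × 0.00131) / (2 × 5.56×10⁻⁵) = 4.38×10⁻⁵ T.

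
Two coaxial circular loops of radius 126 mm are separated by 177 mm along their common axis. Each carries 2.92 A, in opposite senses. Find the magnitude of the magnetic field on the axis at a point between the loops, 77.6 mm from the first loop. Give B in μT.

B ≈ 1.94 μT

Each loop contributes B = μ₀IR²/[2(R²+z²)^(3/2)] on the axis, with z measured from that loop.
Loop 1 (z = 0.0776 m): B₁ = 8.99×10⁻⁶ T. Loop 2 (z = 0.0994 m): B₂ = 7.05×10⁻⁶ T.
The fields oppose: B = |B₁ − B₂| = 1.94×10⁻⁶ T.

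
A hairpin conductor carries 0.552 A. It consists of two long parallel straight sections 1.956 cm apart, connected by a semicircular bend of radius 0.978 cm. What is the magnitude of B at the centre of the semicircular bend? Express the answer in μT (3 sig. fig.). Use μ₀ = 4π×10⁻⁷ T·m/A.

B ≈ 29.0 μT

The semicircular arc contributes B_arc = μ₀I·π/(4πR) = μ₀I/(4R) = 1.77×10⁻⁵ T.
Each semi-infinite lead is at perpendicular distance R = 0.00978 m from the centre, with the perpendicular foot at its near end, so it contributes μ₀I/(4πR); both point the same way, together 1.13×10⁻⁵ T.
Arc and leads all point the same direction: B = 1.77×10⁻⁵ + 1.13×10⁻⁵ = 2.90×10⁻⁵ T.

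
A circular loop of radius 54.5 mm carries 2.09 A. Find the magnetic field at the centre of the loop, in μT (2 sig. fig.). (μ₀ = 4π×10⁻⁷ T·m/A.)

At the centre of a circular loop the Biot–Savart law gives B = μ₀I/(2R).
B = (4π×10⁻⁷ × 2.09) / (2 × 0.0545) = 2.41×10⁻⁵ T.

B ≈ 24 μT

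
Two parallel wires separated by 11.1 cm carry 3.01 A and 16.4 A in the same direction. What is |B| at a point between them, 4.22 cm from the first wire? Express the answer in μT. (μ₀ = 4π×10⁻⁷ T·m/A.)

B ≈ 33.4 μT

Each long wire gives B = μ₀I/(2πd). Distances are d₁ = 0.0422 m and d₂ = 0.0688 m.
B₁ = 1.43×10⁻⁵ T, B₂ = 4.77×10⁻⁵ T.
Between parallel currents the two contributions point in opposite directions, so they subtract. B = |B₁ − B₂| = |1.43×10⁻⁵ − 4.77×10⁻⁵| = 3.34×10⁻⁵ T.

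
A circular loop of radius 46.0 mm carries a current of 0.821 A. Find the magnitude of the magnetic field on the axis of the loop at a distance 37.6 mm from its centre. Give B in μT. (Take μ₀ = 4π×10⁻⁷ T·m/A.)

B ≈ 5.21 μT

On the axis of a circular loop, B = μ₀IR² / [2(R²+z²)^(3/2)].
R² + z² = (0.046)² + (0.0376)² = 0.00353 m², and (R²+z²)^(3/2) = 2.10×10⁻⁴ m³.
B = (4π×10⁻⁷ × 0.821 × 0.002116) / (2 × 2.10×10⁻⁴) = 5.21×10⁻⁶ T.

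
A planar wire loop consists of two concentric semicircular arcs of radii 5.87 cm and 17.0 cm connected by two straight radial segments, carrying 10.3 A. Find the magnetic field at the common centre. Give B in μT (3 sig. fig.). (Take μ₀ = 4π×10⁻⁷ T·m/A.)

The radial connectors point toward the centre, so dl × r̂ = 0 and they contribute nothing.
Each semicircle gives μ₀I/(4R): inner arc 5.51×10⁻⁵ T, outer arc 1.90×10⁻⁵ T.
The two arcs carry current in opposite angular senses, so their fields oppose: B = |5.51×10⁻⁵ − 1.90×10⁻⁵| = 3.61×10⁻⁵ T.

B ≈ 36.1 μT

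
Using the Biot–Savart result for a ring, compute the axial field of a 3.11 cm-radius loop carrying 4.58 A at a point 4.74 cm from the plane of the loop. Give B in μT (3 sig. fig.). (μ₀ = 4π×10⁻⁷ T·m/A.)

On the axis of a circular loop, B = μ₀IR² / [2(R²+z²)^(3/2)].
R² + z² = (0.0311)² + (0.0474)² = 0.003214 m², and (R²+z²)^(3/2) = 1.82×10⁻⁴ m³.
B = (4π×10⁻⁷ × 4.58 × 0.0009672) / (2 × 1.82×10⁻⁴) = 1.53×10⁻⁵ T.

B ≈ 15.3 μT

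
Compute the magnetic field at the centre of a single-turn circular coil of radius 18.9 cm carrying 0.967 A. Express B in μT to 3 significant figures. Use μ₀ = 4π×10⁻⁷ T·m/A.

B ≈ 3.21 μT

At the centre of a circular loop the Biot–Savart law gives B = μ₀I/(2R).
B = (4π×10⁻⁷ × 0.967) / (2 × 0.189) = 3.21×10⁻⁶ T.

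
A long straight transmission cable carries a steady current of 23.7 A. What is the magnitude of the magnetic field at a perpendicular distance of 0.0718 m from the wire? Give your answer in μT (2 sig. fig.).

For an infinitely long straight wire, B = μ₀I/(2πd).
B = (4π×10⁻⁷ × 23.7) / (2π × 0.0718) = 6.60×10⁻⁵ T.

B ≈ 66 μT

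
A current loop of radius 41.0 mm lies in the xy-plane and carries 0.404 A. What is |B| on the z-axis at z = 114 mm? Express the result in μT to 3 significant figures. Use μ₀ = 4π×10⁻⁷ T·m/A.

On the axis of a circular loop, B = μ₀IR² / [2(R²+z²)^(3/2)].
R² + z² = (0.041)² + (0.114)² = 0.01468 m², and (R²+z²)^(3/2) = 1.78×10⁻³ m³.
B = (4π×10⁻⁷ × 0.404 × 0.001681) / (2 × 1.78×10⁻³) = 2.40×10⁻⁷ T.

B ≈ 0.240 μT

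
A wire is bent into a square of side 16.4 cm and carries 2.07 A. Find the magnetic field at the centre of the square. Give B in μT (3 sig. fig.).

B ≈ 14.3 μT

Each side is a finite straight segment at perpendicular distance d = a/(2 tan(π/4)) = 0.082 m from the centre, with end-angles ±π/4.
One side contributes B₁ = (μ₀I/4πd)·2 sin(π/4) = 3.57×10⁻⁶ T.
All 4 sides add in the same direction: B = 4 × 3.57×10⁻⁶ = 1.43×10⁻⁵ T.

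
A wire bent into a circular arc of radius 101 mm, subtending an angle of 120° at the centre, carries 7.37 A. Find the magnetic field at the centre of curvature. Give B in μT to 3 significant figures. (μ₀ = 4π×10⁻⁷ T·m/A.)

The Biot–Savart field of a circular arc at its centre is B = μ₀Iφ/(4πR), with φ = 2.094 rad.
B = (4π×10⁻⁷ × 7.37 × 2.094) / (4π × 0.101) = 1.53×10⁻⁵ T.

B ≈ 15.3 μT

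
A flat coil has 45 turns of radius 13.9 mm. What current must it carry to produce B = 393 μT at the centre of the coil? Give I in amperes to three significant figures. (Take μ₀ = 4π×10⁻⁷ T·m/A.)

For an N-turn coil, B = Nμ₀I/(2R) with R = 0.0139 m, so I = 2RB/(Nμ₀) = 2 × 0.0139 × 3.93×10⁻⁴ / (45 × 4π×10⁻⁷) = 0.193 A.

I ≈ 0.193 A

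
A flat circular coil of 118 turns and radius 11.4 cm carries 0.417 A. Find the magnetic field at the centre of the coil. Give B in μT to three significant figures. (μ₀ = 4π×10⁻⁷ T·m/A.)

For an N-turn flat coil, B = Nμ₀I/(2R) with R = 0.114 m.
B = 118 × 2.30×10⁻⁶ T = 2.71×10⁻⁴ T.

B ≈ 271 μT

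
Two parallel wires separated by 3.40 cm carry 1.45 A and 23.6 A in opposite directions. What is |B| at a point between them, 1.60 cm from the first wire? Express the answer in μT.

Each long wire gives B = μ₀I/(2πd). Distances are d₁ = 0.016 m and d₂ = 0.018 m.
B₁ = 1.81×10⁻⁵ T, B₂ = 2.62×10⁻⁴ T.
Between antiparallel currents both contributions point the same way, so they add. B = B₁ + B₂ = 1.81×10⁻⁵ + 2.62×10⁻⁴ = 2.80×10⁻⁴ T.

B ≈ 280 μT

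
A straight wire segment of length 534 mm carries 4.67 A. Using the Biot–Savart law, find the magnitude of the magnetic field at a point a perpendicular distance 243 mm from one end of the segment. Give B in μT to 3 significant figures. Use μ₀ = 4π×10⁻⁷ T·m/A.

B ≈ 1.75 μT

For a finite straight segment, B = (μ₀I/4πd)(sinθ₁ + sinθ₂), where θ₁, θ₂ are the angles from the perpendicular to each end.
The perpendicular foot is at one end, so the two end-offsets along the wire are 0 and L = 0.534 m.
sinθ₁ = 0/√(0²+0.243²) = 0.0000; sinθ₂ = 0.534/√(0.534²+0.243²) = 0.9102.
B = (4π×10⁻⁷ × 4.67) / (4π × 0.243) × (0.0000 + 0.9102) = 1.75×10⁻⁶ T.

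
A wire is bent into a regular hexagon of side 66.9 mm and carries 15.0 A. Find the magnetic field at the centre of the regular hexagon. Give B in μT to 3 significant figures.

Each side is a finite straight segment at perpendicular distance d = a/(2 tan(π/6)) = 0.05794 m from the centre, with end-angles ±π/6.
One side contributes B₁ = (μ₀I/4πd)·2 sin(π/6) = 2.59×10⁻⁵ T.
All 6 sides add in the same direction: B = 6 × 2.59×10⁻⁵ = 1.55×10⁻⁴ T.

B ≈ 155 μT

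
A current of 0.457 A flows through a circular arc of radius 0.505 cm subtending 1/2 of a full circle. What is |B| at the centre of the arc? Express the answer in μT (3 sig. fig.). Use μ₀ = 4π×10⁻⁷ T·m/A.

The Biot–Savart field of a circular arc at its centre is B = μ₀Iφ/(4πR), with φ = 3.142 rad.
B = (4π×10⁻⁷ × 0.457 × 3.142) / (4π × 0.00505) = 2.84×10⁻⁵ T.

B ≈ 28.4 μT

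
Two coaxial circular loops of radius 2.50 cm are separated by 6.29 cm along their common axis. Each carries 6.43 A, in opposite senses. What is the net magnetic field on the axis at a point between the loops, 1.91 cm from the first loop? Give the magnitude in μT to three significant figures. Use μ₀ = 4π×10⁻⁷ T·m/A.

B ≈ 61.4 μT

Each loop contributes B = μ₀IR²/[2(R²+z²)^(3/2)] on the axis, with z measured from that loop.
Loop 1 (z = 0.0191 m): B₁ = 8.11×10⁻⁵ T. Loop 2 (z = 0.0438 m): B₂ = 1.97×10⁻⁵ T.
The fields oppose: B = |B₁ − B₂| = 6.14×10⁻⁵ T.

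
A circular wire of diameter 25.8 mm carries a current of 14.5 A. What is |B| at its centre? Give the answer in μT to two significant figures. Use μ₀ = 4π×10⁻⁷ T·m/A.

At the centre of a circular loop the Biot–Savart law gives B = μ₀I/(2R) (so R = 0.0129 m).
B = (4π×10⁻⁷ × 14.5) / (2 × 0.0129) = 7.06×10⁻⁴ T.

B ≈ 710 μT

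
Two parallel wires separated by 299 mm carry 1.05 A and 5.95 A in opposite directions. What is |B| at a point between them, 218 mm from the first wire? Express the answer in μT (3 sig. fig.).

Each long wire gives B = μ₀I/(2πd). Distances are d₁ = 0.218 m and d₂ = 0.081 m.
B₁ = 9.63×10⁻⁷ T, B₂ = 1.47×10⁻⁵ T.
Between antiparallel currents both contributions point the same way, so they add. B = B₁ + B₂ = 9.63×10⁻⁷ + 1.47×10⁻⁵ = 1.57×10⁻⁵ T.

B ≈ 15.7 μT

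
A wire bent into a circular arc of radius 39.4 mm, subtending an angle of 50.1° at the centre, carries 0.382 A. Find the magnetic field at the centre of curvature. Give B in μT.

B ≈ 0.848 μT

The Biot–Savart field of a circular arc at its centre is B = μ₀Iφ/(4πR), with φ = 0.8744 rad.
B = (4π×10⁻⁷ × 0.382 × 0.8744) / (4π × 0.0394) = 8.48×10⁻⁷ T.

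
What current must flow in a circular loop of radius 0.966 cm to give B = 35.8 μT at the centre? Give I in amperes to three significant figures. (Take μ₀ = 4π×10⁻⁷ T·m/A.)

At the centre of a circular loop B = μ₀I/(2R), so I = 2RB/μ₀.
With R = 0.00966 m, I = 2 × 0.00966 × 3.58×10⁻⁵ / (4π×10⁻⁷) = 0.550 A.

I ≈ 0.550 A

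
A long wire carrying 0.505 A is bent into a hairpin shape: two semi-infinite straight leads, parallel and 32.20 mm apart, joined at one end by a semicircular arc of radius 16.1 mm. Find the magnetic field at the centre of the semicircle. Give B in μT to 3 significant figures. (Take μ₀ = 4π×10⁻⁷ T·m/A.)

The semicircular arc contributes B_arc = μ₀I·π/(4πR) = μ₀I/(4R) = 9.85×10⁻⁶ T.
Each semi-infinite lead is at perpendicular distance R = 0.0161 m from the centre, with the perpendicular foot at its near end, so it contributes μ₀I/(4πR); both point the same way, together 6.27×10⁻⁶ T.
Arc and leads all point the same direction: B = 9.85×10⁻⁶ + 6.27×10⁻⁶ = 1.61×10⁻⁵ T.

B ≈ 16.1 μT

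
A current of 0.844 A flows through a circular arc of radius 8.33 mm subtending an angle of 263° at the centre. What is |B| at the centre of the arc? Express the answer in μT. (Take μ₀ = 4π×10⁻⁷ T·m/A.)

B ≈ 46.5 μT

The Biot–Savart field of a circular arc at its centre is B = μ₀Iφ/(4πR), with φ = 4.59 rad.
B = (4π×10⁻⁷ × 0.844 × 4.59) / (4π × 0.00833) = 4.65×10⁻⁵ T.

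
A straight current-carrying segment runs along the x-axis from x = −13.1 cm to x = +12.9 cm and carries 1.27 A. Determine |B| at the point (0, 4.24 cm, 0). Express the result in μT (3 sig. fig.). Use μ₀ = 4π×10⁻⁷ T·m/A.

For a finite straight segment, B = (μ₀I/4πd)(sinθ₁ + sinθ₂), where θ₁, θ₂ are the angles from the perpendicular to each end.
The perpendicular distance is d = 0.0424 m; the end-offsets along the wire are a = 0.131 m and b = 0.129 m.
sinθ₁ = 0.131/√(0.131²+0.0424²) = 0.9514; sinθ₂ = 0.129/√(0.129²+0.0424²) = 0.9500.
B = (4π×10⁻⁷ × 1.27) / (4π × 0.0424) × (0.9514 + 0.9500) = 5.70×10⁻⁶ T.

B ≈ 5.70 μT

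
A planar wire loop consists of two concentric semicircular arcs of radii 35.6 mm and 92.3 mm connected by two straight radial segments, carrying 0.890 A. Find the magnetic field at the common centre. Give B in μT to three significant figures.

B ≈ 4.82 μT

The radial connectors point toward the centre, so dl × r̂ = 0 and they contribute nothing.
Each semicircle gives μ₀I/(4R): inner arc 7.85×10⁻⁶ T, outer arc 3.03×10⁻⁶ T.
The two arcs carry current in opposite angular senses, so their fields oppose: B = |7.85×10⁻⁶ − 3.03×10⁻⁶| = 4.82×10⁻⁶ T.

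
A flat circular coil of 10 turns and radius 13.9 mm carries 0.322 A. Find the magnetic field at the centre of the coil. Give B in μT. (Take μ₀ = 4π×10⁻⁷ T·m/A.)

B ≈ 146 μT

For an N-turn flat coil, B = Nμ₀I/(2R) with R = 0.0139 m.
B = 10 × 1.46×10⁻⁵ T = 1.46×10⁻⁴ T.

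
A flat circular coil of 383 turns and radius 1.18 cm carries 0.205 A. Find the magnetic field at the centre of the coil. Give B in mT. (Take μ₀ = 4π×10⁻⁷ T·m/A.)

B ≈ 4.18 mT

For an N-turn flat coil, B = Nμ₀I/(2R) with R = 0.0118 m.
B = 383 × 1.09×10⁻⁵ T = 4.18×10⁻³ T.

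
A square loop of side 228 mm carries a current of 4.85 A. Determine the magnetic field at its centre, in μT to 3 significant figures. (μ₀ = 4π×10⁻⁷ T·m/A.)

Each side is a finite straight segment at perpendicular distance d = a/(2 tan(π/4)) = 0.114 m from the centre, with end-angles ±π/4.
One side contributes B₁ = (μ₀I/4πd)·2 sin(π/4) = 6.02×10⁻⁶ T.
All 4 sides add in the same direction: B = 4 × 6.02×10⁻⁶ = 2.41×10⁻⁵ T.

B ≈ 24.1 μT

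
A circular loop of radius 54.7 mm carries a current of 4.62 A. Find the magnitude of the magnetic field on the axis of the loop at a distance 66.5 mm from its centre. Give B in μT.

B ≈ 13.6 μT

On the axis of a circular loop, B = μ₀IR² / [2(R²+z²)^(3/2)].
R² + z² = (0.0547)² + (0.0665)² = 0.007414 m², and (R²+z²)^(3/2) = 6.38×10⁻⁴ m³.
B = (4π×10⁻⁷ × 4.62 × 0.002992) / (2 × 6.38×10⁻⁴) = 1.36×10⁻⁵ T.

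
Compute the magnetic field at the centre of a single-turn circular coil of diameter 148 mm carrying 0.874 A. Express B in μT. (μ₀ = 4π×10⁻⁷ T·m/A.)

At the centre of a circular loop the Biot–Savart law gives B = μ₀I/(2R) (so R = 0.074 m).
B = (4π×10⁻⁷ × 0.874) / (2 × 0.074) = 7.42×10⁻⁶ T.

B ≈ 7.42 μT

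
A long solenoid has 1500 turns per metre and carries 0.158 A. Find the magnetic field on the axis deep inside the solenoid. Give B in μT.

B ≈ 298 μT

Inside a long solenoid, B = μ₀nI with n = 1500 turns/m.
B = 4π×10⁻⁷ × 1500 × 0.158 = 2.98×10⁻⁴ T.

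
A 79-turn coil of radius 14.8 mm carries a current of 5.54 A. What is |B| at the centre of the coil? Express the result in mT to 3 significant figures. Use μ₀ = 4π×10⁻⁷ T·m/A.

B ≈ 18.6 mT

For an N-turn flat coil, B = Nμ₀I/(2R) with R = 0.0148 m.
B = 79 × 2.35×10⁻⁴ T = 1.86×10⁻² T.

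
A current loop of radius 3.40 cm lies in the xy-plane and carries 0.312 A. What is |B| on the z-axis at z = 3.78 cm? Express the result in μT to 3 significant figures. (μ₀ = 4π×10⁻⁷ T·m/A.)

On the axis of a circular loop, B = μ₀IR² / [2(R²+z²)^(3/2)].
R² + z² = (0.034)² + (0.0378)² = 0.002585 m², and (R²+z²)^(3/2) = 1.31×10⁻⁴ m³.
B = (4π×10⁻⁷ × 0.312 × 0.001156) / (2 × 1.31×10⁻⁴) = 1.72×10⁻⁶ T.

B ≈ 1.72 μT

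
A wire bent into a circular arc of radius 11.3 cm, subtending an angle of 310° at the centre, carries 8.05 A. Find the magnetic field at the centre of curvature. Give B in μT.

The Biot–Savart field of a circular arc at its centre is B = μ₀Iφ/(4πR), with φ = 5.411 rad.
B = (4π×10⁻⁷ × 8.05 × 5.411) / (4π × 0.113) = 3.85×10⁻⁵ T.

B ≈ 38.5 μT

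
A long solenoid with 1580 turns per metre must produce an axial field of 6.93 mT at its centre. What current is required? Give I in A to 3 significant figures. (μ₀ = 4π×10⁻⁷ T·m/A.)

I ≈ 3.49 A

Inside a long solenoid B = μ₀nI with n = 1580 m⁻¹, so I = B/(μ₀n).
I = 6.93×10⁻³ / (4π×10⁻⁷ × 1580) = 3.49 A.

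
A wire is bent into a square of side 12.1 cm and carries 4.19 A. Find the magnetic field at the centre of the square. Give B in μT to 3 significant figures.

B ≈ 39.2 μT

Each side is a finite straight segment at perpendicular distance d = a/(2 tan(π/4)) = 0.0605 m from the centre, with end-angles ±π/4.
One side contributes B₁ = (μ₀I/4πd)·2 sin(π/4) = 9.79×10⁻⁶ T.
All 4 sides add in the same direction: B = 4 × 9.79×10⁻⁶ = 3.92×10⁻⁵ T.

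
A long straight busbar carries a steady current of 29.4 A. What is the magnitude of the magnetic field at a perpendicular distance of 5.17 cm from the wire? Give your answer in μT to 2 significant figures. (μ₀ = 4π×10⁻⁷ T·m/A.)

For an infinitely long straight wire, B = μ₀I/(2πd).
B = (4π×10⁻⁷ × 29.4) / (2π × 0.0517) = 1.14×10⁻⁴ T.

B ≈ 110 μT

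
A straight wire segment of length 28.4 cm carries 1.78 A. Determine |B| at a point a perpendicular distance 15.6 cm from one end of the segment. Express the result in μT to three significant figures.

B ≈ 1.00 μT

For a finite straight segment, B = (μ₀I/4πd)(sinθ₁ + sinθ₂), where θ₁, θ₂ are the angles from the perpendicular to each end.
The perpendicular foot is at one end, so the two end-offsets along the wire are 0 and L = 0.284 m.
sinθ₁ = 0/√(0²+0.156²) = 0.0000; sinθ₂ = 0.284/√(0.284²+0.156²) = 0.8765.
B = (4π×10⁻⁷ × 1.78) / (4π × 0.156) × (0.0000 + 0.8765) = 1.00×10⁻⁶ T.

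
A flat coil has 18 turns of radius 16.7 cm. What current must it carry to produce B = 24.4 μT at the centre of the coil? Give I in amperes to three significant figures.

For an N-turn coil, B = Nμ₀I/(2R) with R = 0.167 m, so I = 2RB/(Nμ₀) = 2 × 0.167 × 2.44×10⁻⁵ / (18 × 4π×10⁻⁷) = 0.360 A.

I ≈ 0.360 A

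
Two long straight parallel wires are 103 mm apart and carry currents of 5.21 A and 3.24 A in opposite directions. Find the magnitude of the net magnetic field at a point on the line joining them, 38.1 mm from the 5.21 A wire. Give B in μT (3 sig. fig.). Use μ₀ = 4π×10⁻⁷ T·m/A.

Each long wire gives B = μ₀I/(2πd). Distances are d₁ = 0.0381 m and d₂ = 0.0649 m.
B₁ = 2.73×10⁻⁵ T, B₂ = 9.98×10⁻⁶ T.
Between antiparallel currents both contributions point the same way, so they add. B = B₁ + B₂ = 2.73×10⁻⁵ + 9.98×10⁻⁶ = 3.73×10⁻⁵ T.

B ≈ 37.3 μT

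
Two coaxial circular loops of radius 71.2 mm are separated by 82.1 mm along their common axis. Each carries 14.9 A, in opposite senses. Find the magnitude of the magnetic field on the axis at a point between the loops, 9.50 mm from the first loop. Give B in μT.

Each loop contributes B = μ₀IR²/[2(R²+z²)^(3/2)] on the axis, with z measured from that loop.
Loop 1 (z = 0.0095 m): B₁ = 1.28×10⁻⁴ T. Loop 2 (z = 0.0726 m): B₂ = 4.51×10⁻⁵ T.
The fields oppose: B = |B₁ − B₂| = 8.29×10⁻⁵ T.

B ≈ 82.9 μT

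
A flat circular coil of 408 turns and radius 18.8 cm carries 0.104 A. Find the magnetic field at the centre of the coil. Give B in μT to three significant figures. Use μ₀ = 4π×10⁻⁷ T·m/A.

B ≈ 142 μT

For an N-turn flat coil, B = Nμ₀I/(2R) with R = 0.188 m.
B = 408 × 3.48×10⁻⁷ T = 1.42×10⁻⁴ T.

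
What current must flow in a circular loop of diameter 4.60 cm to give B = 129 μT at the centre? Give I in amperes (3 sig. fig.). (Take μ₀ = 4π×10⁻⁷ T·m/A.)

At the centre of a circular loop B = μ₀I/(2R), so I = 2RB/μ₀.
With R = 0.023 m, I = 2 × 0.023 × 1.29×10⁻⁴ / (4π×10⁻⁷) = 4.72 A.

I ≈ 4.72 A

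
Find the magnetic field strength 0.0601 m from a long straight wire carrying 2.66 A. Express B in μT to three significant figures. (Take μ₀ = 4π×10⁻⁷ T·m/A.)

B ≈ 8.85 μT

For an infinitely long straight wire, B = μ₀I/(2πd).
B = (4π×10⁻⁷ × 2.66) / (2π × 0.0601) = 8.85×10⁻⁶ T.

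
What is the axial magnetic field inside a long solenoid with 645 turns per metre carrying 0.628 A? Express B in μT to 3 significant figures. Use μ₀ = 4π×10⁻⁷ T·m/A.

B ≈ 509 μT

Inside a long solenoid, B = μ₀nI with n = 645 turns/m.
B = 4π×10⁻⁷ × 645 × 0.628 = 5.09×10⁻⁴ T.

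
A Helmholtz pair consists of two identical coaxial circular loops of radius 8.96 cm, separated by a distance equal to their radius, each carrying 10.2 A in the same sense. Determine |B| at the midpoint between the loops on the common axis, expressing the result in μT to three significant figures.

Each loop contributes B = μ₀IR²/[2(R²+z²)^(3/2)] on the axis, with z measured from that loop.
Loop 1 (z = 0.0448 m): B₁ = 5.12×10⁻⁵ T. Loop 2 (z = 0.0448 m): B₂ = 5.12×10⁻⁵ T.
The fields add: B = B₁ + B₂ = 1.02×10⁻⁴ T.

B ≈ 102 μT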